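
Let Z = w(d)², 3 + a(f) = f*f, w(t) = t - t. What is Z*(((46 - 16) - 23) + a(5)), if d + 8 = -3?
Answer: 0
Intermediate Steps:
d = -11 (d = -8 - 3 = -11)
w(t) = 0
a(f) = -3 + f² (a(f) = -3 + f*f = -3 + f²)
Z = 0 (Z = 0² = 0)
Z*(((46 - 16) - 23) + a(5)) = 0*(((46 - 16) - 23) + (-3 + 5²)) = 0*((30 - 23) + (-3 + 25)) = 0*(7 + 22) = 0*29 = 0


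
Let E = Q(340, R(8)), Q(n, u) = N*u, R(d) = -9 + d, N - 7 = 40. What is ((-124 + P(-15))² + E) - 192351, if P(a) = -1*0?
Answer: -177022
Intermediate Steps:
P(a) = 0
N = 47 (N = 7 + 40 = 47)
Q(n, u) = 47*u
E = -47 (E = 47*(-9 + 8) = 47*(-1) = -47)
((-124 + P(-15))² + E) - 192351 = ((-124 + 0)² - 47) - 192351 = ((-124)² - 47) - 192351 = (15376 - 47) - 192351 = 15329 - 192351 = -177022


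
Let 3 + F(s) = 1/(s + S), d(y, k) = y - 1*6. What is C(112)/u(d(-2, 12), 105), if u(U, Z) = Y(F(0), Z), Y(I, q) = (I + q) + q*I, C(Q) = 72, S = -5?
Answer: -360/1171 ≈ -0.30743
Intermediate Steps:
d(y, k) = -6 + y (d(y, k) = y - 6 = -6 + y)
F(s) = -3 + 1/(-5 + s) (F(s) = -3 + 1/(s - 5) = -3 + 1/(-5 + s))
Y(I, q) = I + q + I*q (Y(I, q) = (I + q) + I*q = I + q + I*q)
u(U, Z) = -16/5 - 11*Z/5 (u(U, Z) = (16 - 3*0)/(-5 + 0) + Z + ((16 - 3*0)/(-5 + 0))*Z = (16 + 0)/(-5) + Z + ((16 + 0)/(-5))*Z = -⅕*16 + Z + (-⅕*16)*Z = -16/5 + Z - 16*Z/5 = -16/5 - 11*Z/5)
C(112)/u(d(-2, 12), 105) = 72/(-16/5 - 11/5*105) = 72/(-16/5 - 231) = 72/(-1171/5) = 72*(-5/1171) = -360/1171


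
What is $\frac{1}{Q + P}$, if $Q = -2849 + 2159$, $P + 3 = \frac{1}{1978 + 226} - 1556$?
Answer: $- \frac{2204}{4956795} \approx -0.00044464$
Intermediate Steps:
$P = - \frac{3436035}{2204}$ ($P = -3 + \left(\frac{1}{1978 + 226} - 1556\right) = -3 - \left(1556 - \frac{1}{2204}\right) = -3 + \left(\frac{1}{2204} - 1556\right) = -3 - \frac{3429423}{2204} = - \frac{3436035}{2204} \approx -1559.0$)
$Q = -690$
$\frac{1}{Q + P} = \frac{1}{-690 - \frac{3436035}{2204}} = \frac{1}{- \frac{4956795}{2204}} = - \frac{2204}{4956795}$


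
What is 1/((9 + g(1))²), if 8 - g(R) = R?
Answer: 1/256 ≈ 0.0039063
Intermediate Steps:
g(R) = 8 - R
1/((9 + g(1))²) = 1/((9 + (8 - 1*1))²) = 1/((9 + (8 - 1))²) = 1/((9 + 7)²) = 1/(16²) = 1/256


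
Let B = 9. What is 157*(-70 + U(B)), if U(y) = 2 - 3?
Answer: -11147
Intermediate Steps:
U(y) = -1
157*(-70 + U(B)) = 157*(-70 - 1) = 157*(-71) = -11147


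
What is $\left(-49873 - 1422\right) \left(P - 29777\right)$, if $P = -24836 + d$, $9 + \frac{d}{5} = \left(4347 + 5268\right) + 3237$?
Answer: $-492534590$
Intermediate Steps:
$d = 64215$ ($d = -45 + 5 \left(\left(4347 + 5268\right) + 3237\right) = -45 + 5 \left(9615 + 3237\right) = -45 + 5 \cdot 12852 = -45 + 64260 = 64215$)
$P = 39379$ ($P = -24836 + 64215 = 39379$)
$\left(-49873 - 1422\right) \left(P - 29777\right) = \left(-49873 - 1422\right) \left(39379 - 29777\right) = \left(-51295\right) 9602 = -492534590$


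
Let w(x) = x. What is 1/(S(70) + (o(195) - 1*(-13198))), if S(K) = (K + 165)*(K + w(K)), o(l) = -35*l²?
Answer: -1/1284777 ≈ -7.7835e-7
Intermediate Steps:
S(K) = 2*K*(165 + K) (S(K) = (K + 165)*(K + K) = (165 + K)*(2*K) = 2*K*(165 + K))
1/(S(70) + (o(195) - 1*(-13198))) = 1/(2*70*(165 + 70) + (-35*195² - 1*(-13198))) = 1/(2*70*235 + (-35*38025 + 13198)) = 1/(32900 + (-1330875 + 13198)) = 1/(32900 - 1317677) = 1/(-1284777) = -1/1284777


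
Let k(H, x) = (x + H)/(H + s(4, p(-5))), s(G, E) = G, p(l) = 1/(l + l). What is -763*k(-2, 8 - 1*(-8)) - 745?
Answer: -6086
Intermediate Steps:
p(l) = 1/(2*l)
k(H, x) = (H + x)/(4 + H) (k(H, x) = (x + H)/(H + 4) = (H + x)/(4 + H))
-763*k(-2, 8 - 1*(-8)) - 745 = -763*(-2 + (8 - 1*(-8)))/(4 - 2) - 745 = -763*(-2 + (8 + 8))/2 - 745 = -763*(-2 + 16)/2 - 745 = -763*14/2 - 745 = -763*7 - 745 = -5341 - 745 = -6086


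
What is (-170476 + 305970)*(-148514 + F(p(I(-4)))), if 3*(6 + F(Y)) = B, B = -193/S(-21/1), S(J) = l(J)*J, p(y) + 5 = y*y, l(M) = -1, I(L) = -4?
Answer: -1267810989782/63 ≈ -2.0124e+10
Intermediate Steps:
p(y) = -5 + y² (p(y) = -5 + y*y = -5 + y²)
S(J) = -J
B = -193/21 (B = -193/((-(-21)/1)) = -193/((-(-21))) = -193/((-1*(-21))) = -193/21 ≈ -9.1905)
F(Y) = -571/63 (F(Y) = -6 + (⅓)*(-193/21) = -6 - 193/63 = -571/63)
(-170476 + 305970)*(-148514 + F(p(I(-4)))) = (-170476 + 305970)*(-148514 - 571/63) = 135494*(-9356953/63) = -1267810989782/63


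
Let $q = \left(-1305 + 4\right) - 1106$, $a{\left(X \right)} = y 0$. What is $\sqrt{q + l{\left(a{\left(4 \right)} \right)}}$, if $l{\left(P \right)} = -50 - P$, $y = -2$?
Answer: $3 i \sqrt{273} \approx 49.568 i$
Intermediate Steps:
$a{\left(X \right)} = 0$ ($a{\left(X \right)} = \left(-2\right) 0 = 0$)
$q = -2407$ ($q = -1301 - 1106 = -2407$)
$\sqrt{q + l{\left(a{\left(4 \right)} \right)}} = \sqrt{-2407 - 50} = \sqrt{-2457} = 3 i \sqrt{273}$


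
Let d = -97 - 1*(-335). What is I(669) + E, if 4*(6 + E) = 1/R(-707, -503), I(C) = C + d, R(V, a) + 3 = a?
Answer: 1823623/2024 ≈ 901.00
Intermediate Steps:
d = 238 (d = -97 + 335 = 238)
R(V, a) = -3 + a
I(C) = 238 + C (I(C) = C + 238 = 238 + C)
E = -12145/2024 (E = -6 + 1/(4*(-3 - 503)) = -6 + (1/4)/(-506) = -6 + (1/4)*(-1/506) = -6 - 1/2024 = -12145/2024 ≈ -6.0005)
I(669) + E = (238 + 669) - 12145/2024 = 907 - 12145/2024 = 1823623/2024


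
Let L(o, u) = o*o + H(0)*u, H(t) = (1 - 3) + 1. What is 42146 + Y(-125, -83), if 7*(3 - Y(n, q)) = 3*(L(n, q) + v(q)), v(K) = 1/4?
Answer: 991673/28 ≈ 35417.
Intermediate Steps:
v(K) = 1/4
H(t) = -1 (H(t) = -2 + 1 = -1)
L(o, u) = o**2 - u (L(o, u) = o*o - u = o**2 - u)
Y(n, q) = 81/28 - 3*n**2/7 + 3*q/7 (Y(n, q) = 3 - 3*((n**2 - q) + 1/4)/7 = 3 - 3*(1/4 + n**2 - q)/7 = 3 - (3/4 - 3*q + 3*n**2)/7 = 3 + (-3/28 - 3*n**2/7 + 3*q/7) = 81/28 - 3*n**2/7 + 3*q/7)
42146 + Y(-125, -83) = 42146 + (81/28 - 3/7*(-125)**2 + (3/7)*(-83)) = 42146 + (81/28 - 3/7*15625 - 249/7) = 42146 + (81/28 - 46875/7 - 249/7) = 42146 - 188415/28 = 991673/28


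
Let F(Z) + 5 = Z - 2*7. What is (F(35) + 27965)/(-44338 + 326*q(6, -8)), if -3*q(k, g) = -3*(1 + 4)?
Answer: -9327/14236 ≈ -0.65517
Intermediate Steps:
q(k, g) = 5 (q(k, g) = -(-1)*(1 + 4) = -(-1)*5 = -1/3*(-15) = 5)
F(Z) = -19 + Z (F(Z) = -5 + (Z - 2*7) = -5 + (Z - 14) = -5 + (-14 + Z) = -19 + Z)
(F(35) + 27965)/(-44338 + 326*q(6, -8)) = ((-19 + 35) + 27965)/(-44338 + 326*5) = (16 + 27965)/(-44338 + 1630) = 27981/(-42708) = 27981*(-1/42708) = -9327/14236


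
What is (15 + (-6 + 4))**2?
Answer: 169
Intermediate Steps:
(15 + (-6 + 4))**2 = (15 - 2)**2 = 13**2 = 169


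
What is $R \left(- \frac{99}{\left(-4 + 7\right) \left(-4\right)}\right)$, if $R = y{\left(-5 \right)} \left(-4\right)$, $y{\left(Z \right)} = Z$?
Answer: $165$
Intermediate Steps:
$R = 20$ ($R = \left(-5\right) \left(-4\right) = 20$)
$R \left(- \frac{99}{\left(-4 + 7\right) \left(-4\right)}\right) = 20 \left(- \frac{99}{\left(-4 + 7\right) \left(-4\right)}\right) = 20 \left(- \frac{99}{3 \left(-4\right)}\right) = 20 \left(- \frac{99}{-12}\right) = 20 \left(\left(-99\right) \left(- \frac{1}{12}\right)\right) = 20 \cdot \frac{33}{4} = 165$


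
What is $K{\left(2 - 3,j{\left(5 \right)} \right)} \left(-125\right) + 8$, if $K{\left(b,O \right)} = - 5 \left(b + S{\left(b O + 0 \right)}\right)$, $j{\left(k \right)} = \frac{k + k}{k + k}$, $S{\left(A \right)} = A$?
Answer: $-1242$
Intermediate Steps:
$j{\left(k \right)} = 1$ ($j{\left(k \right)} = \frac{2 k}{2 k} = 2 k \frac{1}{2 k} = 1$)
$K{\left(b,O \right)} = - 5 b - 5 O b$ ($K{\left(b,O \right)} = - 5 \left(b + \left(b O + 0\right)\right) = - 5 \left(b + \left(O b + 0\right)\right) = - 5 \left(b + O b\right) = - 5 b - 5 O b$)
$K{\left(2 - 3,j{\left(5 \right)} \right)} \left(-125\right) + 8 = 5 \left(2 - 3\right) \left(-1 - 1\right) \left(-125\right) + 8 = 5 \left(-1\right) \left(-2\right) \left(-125\right) + 8 = 10 \left(-125\right) + 8 = -1250 + 8 = -1242$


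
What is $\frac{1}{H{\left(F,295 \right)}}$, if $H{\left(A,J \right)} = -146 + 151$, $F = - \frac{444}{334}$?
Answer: $\frac{1}{5} \approx 0.2$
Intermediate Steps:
$F = - \frac{222}{167}$ ($F = \left(-444\right) \frac{1}{334} = - \frac{222}{167} \approx -1.3293$)
$H{\left(A,J \right)} = 5$
$\frac{1}{H{\left(F,295 \right)}} = \frac{1}{5}$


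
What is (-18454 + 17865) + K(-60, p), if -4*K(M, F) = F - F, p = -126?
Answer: -589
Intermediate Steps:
K(M, F) = 0 (K(M, F) = -(F - F)/4 = -¼*0 = 0)
(-18454 + 17865) + K(-60, p) = (-18454 + 17865) + 0 = -589 + 0 = -589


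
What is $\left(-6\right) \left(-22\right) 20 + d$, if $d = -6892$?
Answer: $-4252$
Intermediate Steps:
$\left(-6\right) \left(-22\right) 20 + d = \left(-6\right) \left(-22\right) 20 - 6892 = 132 \cdot 20 - 6892 = 2640 - 6892 = -4252$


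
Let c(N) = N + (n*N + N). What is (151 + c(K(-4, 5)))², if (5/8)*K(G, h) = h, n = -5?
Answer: 16129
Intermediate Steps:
K(G, h) = 8*h/5
c(N) = -3*N (c(N) = N + (-5*N + N) = N - 4*N = -3*N)
(151 + c(K(-4, 5)))² = (151 - 24*5/5)² = (151 - 3*8)² = (151 - 24)² = 127² = 16129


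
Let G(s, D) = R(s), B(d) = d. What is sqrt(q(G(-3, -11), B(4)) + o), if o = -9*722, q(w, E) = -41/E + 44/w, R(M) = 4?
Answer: I*sqrt(25989)/2 ≈ 80.605*I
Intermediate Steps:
G(s, D) = 4
o = -6498
sqrt(q(G(-3, -11), B(4)) + o) = sqrt((-41/4 + 44/4) - 6498) = sqrt((-41*1/4 + 44*(1/4)) - 6498) = sqrt((-41/4 + 11) - 6498) = sqrt(3/4 - 6498) = sqrt(-25989/4) = I*sqrt(25989)/2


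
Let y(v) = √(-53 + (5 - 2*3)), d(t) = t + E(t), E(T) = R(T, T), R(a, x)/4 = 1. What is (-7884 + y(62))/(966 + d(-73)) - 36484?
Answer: -10911344/299 + I*√6/299 ≈ -36493.0 + 0.0081923*I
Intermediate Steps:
R(a, x) = 4 (R(a, x) = 4*1 = 4)
E(T) = 4
d(t) = 4 + t (d(t) = t + 4 = 4 + t)
y(v) = 3*I*√6 (y(v) = √(-53 + (5 - 6)) = √(-53 - 1) = √(-54) = 3*I*√6)
(-7884 + y(62))/(966 + d(-73)) - 36484 = (-7884 + 3*I*√6)/(966 + (4 - 73)) - 36484 = (-7884 + 3*I*√6)/(966 - 69) - 36484 = (-7884 + 3*I*√6)/897 - 36484 = (-7884 + 3*I*√6)*(1/897) - 36484 = (-2628/299 + I*√6/299) - 36484 = -10911344/299 + I*√6/299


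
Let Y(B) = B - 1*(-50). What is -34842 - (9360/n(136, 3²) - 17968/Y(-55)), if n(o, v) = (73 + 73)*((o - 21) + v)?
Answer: -434904664/11315 ≈ -38436.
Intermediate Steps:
Y(B) = 50 + B (Y(B) = B + 50 = 50 + B)
n(o, v) = -3066 + 146*o + 146*v (n(o, v) = 146*((-21 + o) + v) = 146*(-21 + o + v) = -3066 + 146*o + 146*v)
-34842 - (9360/n(136, 3²) - 17968/Y(-55)) = -34842 - (9360/(-3066 + 146*136 + 146*3²) - 17968/(50 - 55)) = -34842 - (9360/(-3066 + 19856 + 146*9) - 17968/(-5)) = -34842 - (9360/(-3066 + 19856 + 1314) - 17968*(-⅕)) = -34842 - (9360/18104 + 17968/5) = -34842 - (9360*(1/18104) + 17968/5) = -34842 - (1170/2263 + 17968/5) = -34842 - 1*40667434/11315 = -34842 - 40667434/11315 = -434904664/11315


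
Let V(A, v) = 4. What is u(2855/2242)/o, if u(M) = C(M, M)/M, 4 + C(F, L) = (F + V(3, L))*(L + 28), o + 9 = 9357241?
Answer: 755849057/59894799881120 ≈ 1.2620e-5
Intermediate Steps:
o = 9357232 (o = -9 + 9357241 = 9357232)
C(F, L) = -4 + (4 + F)*(28 + L) (C(F, L) = -4 + (F + 4)*(L + 28) = -4 + (4 + F)*(28 + L))
u(M) = (108 + M**2 + 32*M)/M (u(M) = (108 + 4*M + 28*M + M*M)/M = (108 + 4*M + 28*M + M**2)/M = (108 + M**2 + 32*M)/M)
u(2855/2242)/o = (32 + 2855/2242 + 108/((2855/2242)))/9357232 = (32 + 2855*(1/2242) + 108/((2855*(1/2242))))*(1/9357232) = (32 + 2855/2242 + 108/(2855/2242))*(1/9357232) = (32 + 2855/2242 + 108*(2242/2855))*(1/9357232) = (32 + 2855/2242 + 242136/2855)*(1/9357232) = (755849057/6400910)*(1/9357232) = 755849057/59894799881120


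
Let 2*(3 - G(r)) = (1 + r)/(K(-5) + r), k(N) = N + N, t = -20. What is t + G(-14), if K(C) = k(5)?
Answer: -149/8 ≈ -18.625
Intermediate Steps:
k(N) = 2*N
K(C) = 10 (K(C) = 2*5 = 10)
G(r) = 3 - (1 + r)/(2*(10 + r))
t + G(-14) = -20 + (59 + 5*(-14))/(2*(10 - 14)) = -20 + (½)*(59 - 70)/(-4) = -20 + (½)*(-¼)*(-11) = -20 + 11/8 = -149/8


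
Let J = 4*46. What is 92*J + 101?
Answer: 17029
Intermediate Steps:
J = 184
92*J + 101 = 92*184 + 101 = 16928 + 101 = 17029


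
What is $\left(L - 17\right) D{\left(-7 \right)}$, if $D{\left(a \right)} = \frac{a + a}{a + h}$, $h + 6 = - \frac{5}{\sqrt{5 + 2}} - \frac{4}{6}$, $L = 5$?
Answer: $- \frac{72324}{5771} + \frac{3780 \sqrt{7}}{5771} \approx -10.799$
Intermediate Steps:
$h = - \frac{20}{3} - \frac{5 \sqrt{7}}{7}$ ($h = -6 - \left(\frac{2}{3} + \frac{5}{\sqrt{5 + 2}}\right) = -6 - \left(\frac{2}{3} + \frac{5}{\sqrt{7}}\right) = -6 - \left(\frac{2}{3} + 5 \frac{\sqrt{7}}{7}\right) = -6 - \left(\frac{2}{3} + \frac{5 \sqrt{7}}{7}\right) = - \frac{20}{3} - \frac{5 \sqrt{7}}{7} \approx -8.5565$)
$D{\left(a \right)} = \frac{2 a}{- \frac{20}{3} + a - \frac{5 \sqrt{7}}{7}}$ ($D{\left(a \right)} = \frac{a + a}{a - \left(\frac{20}{3} + \frac{5 \sqrt{7}}{7}\right)} = \frac{2 a}{- \frac{20}{3} + a - \frac{5 \sqrt{7}}{7}}$)
$\left(L - 17\right) D{\left(-7 \right)} = \left(5 - 17\right) 42 \left(-7\right) \frac{1}{-140 - 15 \sqrt{7} + 21 \left(-7\right)} = - 12 \cdot 42 \left(-7\right) \frac{1}{-140 - 15 \sqrt{7} - 147} = - 12 \cdot 42 \left(-7\right) \frac{1}{-287 - 15 \sqrt{7}} = - 12 \left(- \frac{294}{-287 - 15 \sqrt{7}}\right) = \frac{3528}{-287 - 15 \sqrt{7}}$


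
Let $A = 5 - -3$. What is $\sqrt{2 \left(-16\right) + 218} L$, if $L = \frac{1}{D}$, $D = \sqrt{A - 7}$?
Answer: $\sqrt{186} \approx 13.638$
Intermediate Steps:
$A = 8$ ($A = 5 + 3 = 8$)
$D = 1$ ($D = \sqrt{8 - 7} = \sqrt{1} = 1$)
$L = 1$ ($L = 1^{-1} = 1$)
$\sqrt{2 \left(-16\right) + 218} L = \sqrt{2 \left(-16\right) + 218} \cdot 1 = \sqrt{-32 + 218} \cdot 1 = \sqrt{186} \cdot 1 = \sqrt{186}$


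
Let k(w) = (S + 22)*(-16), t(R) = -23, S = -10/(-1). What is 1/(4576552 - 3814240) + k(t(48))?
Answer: -390303743/762312 ≈ -512.00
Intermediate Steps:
S = 10 (S = -10*(-1) = 10)
k(w) = -512 (k(w) = (10 + 22)*(-16) = 32*(-16) = -512)
1/(4576552 - 3814240) + k(t(48)) = 1/(4576552 - 3814240) - 512 = 1/762312 - 512 = -390303743/762312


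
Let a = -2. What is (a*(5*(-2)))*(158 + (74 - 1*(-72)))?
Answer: 6080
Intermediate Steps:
(a*(5*(-2)))*(158 + (74 - 1*(-72))) = (-10*(-2))*(158 + (74 - 1*(-72))) = (-2*(-10))*(158 + (74 + 72)) = 20*(158 + 146) = 20*304 = 6080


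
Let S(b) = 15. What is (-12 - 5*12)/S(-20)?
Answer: -24/5 ≈ -4.8000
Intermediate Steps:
(-12 - 5*12)/S(-20) = (-12 - 5*12)/15 = (-12 - 60)*(1/15) = -72*1/15 = -24/5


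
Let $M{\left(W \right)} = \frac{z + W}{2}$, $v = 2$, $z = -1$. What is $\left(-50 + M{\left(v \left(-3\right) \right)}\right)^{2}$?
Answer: $\frac{11449}{4} \approx 2862.3$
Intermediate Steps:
$M{\left(W \right)} = - \frac{1}{2} + \frac{W}{2}$ ($M{\left(W \right)} = \frac{-1 + W}{2} = \left(-1 + W\right) \frac{1}{2} = - \frac{1}{2} + \frac{W}{2}$)
$\left(-50 + M{\left(v \left(-3\right) \right)}\right)^{2} = \left(-50 + \left(- \frac{1}{2} + \frac{2 \left(-3\right)}{2}\right)\right)^{2} = \left(-50 + \left(- \frac{1}{2} + \frac{1}{2} \left(-6\right)\right)\right)^{2} = \left(-50 - \frac{7}{2}\right)^{2} = \left(- \frac{107}{2}\right)^{2} = \frac{11449}{4}$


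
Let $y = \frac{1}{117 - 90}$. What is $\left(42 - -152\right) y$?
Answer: $\frac{194}{27} \approx 7.1852$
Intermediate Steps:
$y = \frac{1}{27} \approx 0.037037$
$\left(42 - -152\right) y = \left(42 - -152\right) \frac{1}{27} = \left(42 + 152\right) \frac{1}{27} = 194 \cdot \frac{1}{27} = \frac{194}{27}$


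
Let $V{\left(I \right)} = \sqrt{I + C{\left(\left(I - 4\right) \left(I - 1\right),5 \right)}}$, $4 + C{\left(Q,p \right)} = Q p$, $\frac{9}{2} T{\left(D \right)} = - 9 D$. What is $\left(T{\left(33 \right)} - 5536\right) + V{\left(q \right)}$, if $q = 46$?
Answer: $-5602 + 2 \sqrt{2373} \approx -5504.6$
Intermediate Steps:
$T{\left(D \right)} = - 2 D$ ($T{\left(D \right)} = \frac{2 \left(- 9 D\right)}{9} = - 2 D$)
$C{\left(Q,p \right)} = -4 + Q p$
$V{\left(I \right)} = \sqrt{-4 + I + 5 \left(-1 + I\right) \left(-4 + I\right)}$ ($V{\left(I \right)} = \sqrt{I + \left(-4 + \left(I - 4\right) \left(I - 1\right) 5\right)} = \sqrt{I + \left(-4 + \left(-4 + I\right) \left(-1 + I\right) 5\right)} = \sqrt{I + \left(-4 + \left(-1 + I\right) \left(-4 + I\right) 5\right)} = \sqrt{I + \left(-4 + 5 \left(-1 + I\right) \left(-4 + I\right)\right)} = \sqrt{-4 + I + 5 \left(-1 + I\right) \left(-4 + I\right)}$)
$\left(T{\left(33 \right)} - 5536\right) + V{\left(q \right)} = \left(\left(-2\right) 33 - 5536\right) + \sqrt{16 - 1104 + 5 \cdot 46^{2}} = \left(-66 - 5536\right) + \sqrt{16 - 1104 + 5 \cdot 2116} = -5602 + \sqrt{16 - 1104 + 10580} = -5602 + \sqrt{9492} = -5602 + 2 \sqrt{2373}$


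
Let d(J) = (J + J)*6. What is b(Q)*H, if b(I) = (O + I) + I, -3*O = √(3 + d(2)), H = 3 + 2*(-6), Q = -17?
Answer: 306 + 9*√3 ≈ 321.59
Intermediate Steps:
H = -9 (H = 3 - 12 = -9)
d(J) = 12*J (d(J) = (2*J)*6 = 12*J)
O = -√3 (O = -√(3 + 12*2)/3 = -√(3 + 24)/3 = -√3 ≈ -1.7320)
b(I) = -√3 + 2*I (b(I) = (-√3 + I) + I = (I - √3) + I = -√3 + 2*I)
b(Q)*H = (-√3 + 2*(-17))*(-9) = (-√3 - 34)*(-9) = (-34 - √3)*(-9) = 306 + 9*√3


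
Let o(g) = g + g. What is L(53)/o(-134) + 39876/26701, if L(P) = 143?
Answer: 6868525/7155868 ≈ 0.95984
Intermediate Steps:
o(g) = 2*g
L(53)/o(-134) + 39876/26701 = 143/((2*(-134))) + 39876/26701 = 143/(-268) + 39876*(1/26701) = 143*(-1/268) + 39876/26701 = -143/268 + 39876/26701 = 6868525/7155868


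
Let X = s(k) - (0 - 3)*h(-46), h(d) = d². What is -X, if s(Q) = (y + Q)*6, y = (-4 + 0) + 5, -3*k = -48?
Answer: -6450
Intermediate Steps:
k = 16 (k = -⅓*(-48) = 16)
y = 1 (y = -4 + 5 = 1)
s(Q) = 6 + 6*Q (s(Q) = (1 + Q)*6 = 6 + 6*Q)
X = 6450 (X = (6 + 6*16) - (0 - 3)*(-46)² = (6 + 96) - (-3)*2116 = 102 - 1*(-6348) = 102 + 6348 = 6450)
-X = -1*6450 = -6450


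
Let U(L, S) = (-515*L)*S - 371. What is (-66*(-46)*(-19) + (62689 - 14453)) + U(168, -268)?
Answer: 23177541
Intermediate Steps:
U(L, S) = -371 - 515*L*S (U(L, S) = -515*L*S - 371 = -371 - 515*L*S)
(-66*(-46)*(-19) + (62689 - 14453)) + U(168, -268) = (-66*(-46)*(-19) + (62689 - 14453)) + (-371 - 515*168*(-268)) = (3036*(-19) + 48236) + (-371 + 23187360) = (-57684 + 48236) + 23186989 = -9448 + 23186989 = 23177541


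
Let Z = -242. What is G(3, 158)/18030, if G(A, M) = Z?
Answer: -121/9015 ≈ -0.013422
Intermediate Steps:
G(A, M) = -242
G(3, 158)/18030 = -242/18030 = -242*1/18030 = -121/9015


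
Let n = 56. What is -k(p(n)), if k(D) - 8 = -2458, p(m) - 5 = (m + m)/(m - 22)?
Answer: 2450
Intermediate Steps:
p(m) = 5 + 2*m/(-22 + m) (p(m) = 5 + (m + m)/(m - 22) = 5 + (2*m)/(-22 + m) = 5 + 2*m/(-22 + m))
k(D) = -2450 (k(D) = 8 - 2458 = -2450)
-k(p(n)) = -1*(-2450) = 2450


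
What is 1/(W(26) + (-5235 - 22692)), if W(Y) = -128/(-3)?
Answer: -3/83653 ≈ -3.5862e-5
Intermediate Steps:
W(Y) = 128/3 (W(Y) = -128*(-1/3) = 128/3)
1/(W(26) + (-5235 - 22692)) = 1/(128/3 + (-5235 - 22692)) = 1/(128/3 - 27927) = 1/(-83653/3) = -3/83653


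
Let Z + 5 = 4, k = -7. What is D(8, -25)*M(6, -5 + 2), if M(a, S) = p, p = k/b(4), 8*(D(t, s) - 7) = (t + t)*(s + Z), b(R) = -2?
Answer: -315/2 ≈ -157.50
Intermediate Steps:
Z = -1 (Z = -5 + 4 = -1)
D(t, s) = 7 + t*(-1 + s)/4 (D(t, s) = 7 + ((t + t)*(s - 1))/8 = 7 + ((2*t)*(-1 + s))/8 = 7 + (2*t*(-1 + s))/8 = 7 + t*(-1 + s)/4)
p = 7/2 (p = -7/(-2) = -7*(-1/2) = 7/2 ≈ 3.5000)
M(a, S) = 7/2
D(8, -25)*M(6, -5 + 2) = (7 - 1/4*8 + (1/4)*(-25)*8)*(7/2) = (7 - 2 - 50)*(7/2) = -45*7/2 = -315/2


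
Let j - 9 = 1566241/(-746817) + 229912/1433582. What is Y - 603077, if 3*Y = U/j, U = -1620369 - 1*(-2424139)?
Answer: -1068402497652818929/1890494490322 ≈ -5.6514e+5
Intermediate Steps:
U = 803770 (U = -1620369 + 2424139 = 803770)
j = 3780988980644/535311704247 (j = 9 + (1566241/(-746817) + 229912/1433582) = 9 + (1566241*(-1/746817) + 229912*(1/1433582)) = 9 + (-1566241/746817 + 114956/716791) = 9 - 1036816357579/535311704247 = 3780988980644/535311704247 ≈ 7.0632)
Y = 71711248087101865/1890494490322 (Y = (803770/(3780988980644/535311704247))/3 = (803770*(535311704247/3780988980644))/3 = (⅓)*(215133744261305595/1890494490322) = 71711248087101865/1890494490322 ≈ 37933.)
Y - 603077 = 71711248087101865/1890494490322 - 603077 = -1068402497652818929/1890494490322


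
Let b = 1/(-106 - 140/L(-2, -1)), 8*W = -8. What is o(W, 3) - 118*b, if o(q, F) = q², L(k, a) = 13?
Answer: 1526/759 ≈ 2.0105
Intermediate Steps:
W = -1 (W = (⅛)*(-8) = -1)
b = -13/1518 (b = 1/(-106 - 140/13) = 1/(-1518/13) = -13/1518 ≈ -0.0085639)
o(W, 3) - 118*b = (-1)² - 118*(-13/1518) = 1 + 767/759 = 1526/759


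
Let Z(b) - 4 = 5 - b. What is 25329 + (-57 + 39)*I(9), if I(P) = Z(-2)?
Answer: 25131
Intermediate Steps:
Z(b) = 9 - b (Z(b) = 4 + (5 - b) = 9 - b)
I(P) = 11 (I(P) = 9 - 1*(-2) = 9 + 2 = 11)
25329 + (-57 + 39)*I(9) = 25329 + (-57 + 39)*11 = 25329 - 18*11 = 25329 - 198 = 25131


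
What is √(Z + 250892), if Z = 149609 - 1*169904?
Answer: √230597 ≈ 480.21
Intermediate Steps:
Z = -20295 (Z = 149609 - 169904 = -20295)
√(Z + 250892) = √(-20295 + 250892) = √230597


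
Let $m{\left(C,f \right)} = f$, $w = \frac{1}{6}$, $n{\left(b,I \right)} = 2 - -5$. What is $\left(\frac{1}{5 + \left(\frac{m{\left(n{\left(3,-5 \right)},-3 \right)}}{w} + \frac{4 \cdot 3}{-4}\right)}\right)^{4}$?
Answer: $\frac{1}{65536} \approx 1.5259 \cdot 10^{-5}$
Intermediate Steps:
$n{\left(b,I \right)} = 7$ ($n{\left(b,I \right)} = 2 + 5 = 7$)
$w = \frac{1}{6} \approx 0.16667$
$\left(\frac{1}{5 + \left(\frac{m{\left(n{\left(3,-5 \right)},-3 \right)}}{w} + \frac{4 \cdot 3}{-4}\right)}\right)^{4} = \left(\frac{1}{5 - \left(18 - \frac{4 \cdot 3}{-4}\right)}\right)^{4} = \left(\frac{1}{5 + \left(\left(-3\right) 6 + 12 \left(- \frac{1}{4}\right)\right)}\right)^{4} = \left(\frac{1}{5 - 21}\right)^{4} = \left(\frac{1}{-16}\right)^{4} = \left(- \frac{1}{16}\right)^{4} = \frac{1}{65536}$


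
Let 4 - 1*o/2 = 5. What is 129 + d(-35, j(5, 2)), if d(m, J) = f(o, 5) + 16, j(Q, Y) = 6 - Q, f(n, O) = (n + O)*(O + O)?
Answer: 175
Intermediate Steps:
o = -2 (o = 8 - 2*5 = 8 - 10 = -2)
f(n, O) = 2*O*(O + n) (f(n, O) = (O + n)*(2*O) = 2*O*(O + n))
d(m, J) = 46 (d(m, J) = 2*5*(5 - 2) + 16 = 2*5*3 + 16 = 30 + 16 = 46)
129 + d(-35, j(5, 2)) = 129 + 46 = 175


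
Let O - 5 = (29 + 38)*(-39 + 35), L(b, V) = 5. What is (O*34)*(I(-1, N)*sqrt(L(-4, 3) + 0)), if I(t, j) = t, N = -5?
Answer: 8942*sqrt(5) ≈ 19995.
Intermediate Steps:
O = -263 (O = 5 + (29 + 38)*(-39 + 35) = 5 + 67*(-4) = 5 - 268 = -263)
(O*34)*(I(-1, N)*sqrt(L(-4, 3) + 0)) = (-263*34)*(-sqrt(5 + 0)) = -(-8942)*sqrt(5) = 8942*sqrt(5)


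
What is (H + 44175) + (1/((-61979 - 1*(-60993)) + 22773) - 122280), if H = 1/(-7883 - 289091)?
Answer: -505352825805303/6470172538 ≈ -78105.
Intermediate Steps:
H = -1/296974 (H = 1/(-296974) = -1/296974 ≈ -3.3673e-6)
(H + 44175) + (1/((-61979 - 1*(-60993)) + 22773) - 122280) = (-1/296974 + 44175) + (1/((-61979 - 1*(-60993)) + 22773) - 122280) = 13118826449/296974 + (1/((-61979 + 60993) + 22773) - 122280) = 13118826449/296974 + (1/(-986 + 22773) - 122280) = 13118826449/296974 + (1/21787 - 122280) = 13118826449/296974 - 2664114359/21787 = -505352825805303/6470172538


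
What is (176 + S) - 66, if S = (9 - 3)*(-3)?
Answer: 92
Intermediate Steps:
S = -18 (S = 6*(-3) = -18)
(176 + S) - 66 = (176 - 18) - 66 = 158 - 66 = 92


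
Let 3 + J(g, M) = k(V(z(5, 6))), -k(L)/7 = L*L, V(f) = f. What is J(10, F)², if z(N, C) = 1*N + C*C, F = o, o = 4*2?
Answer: 138532900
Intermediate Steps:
o = 8
F = 8
z(N, C) = N + C²
k(L) = -7*L² (k(L) = -7*L*L = -7*L²)
J(g, M) = -11770 (J(g, M) = -3 - 7*(5 + 6²)² = -3 - 7*(5 + 36)² = -3 - 7*41² = -3 - 7*1681 = -3 - 11767 = -11770)
J(10, F)² = (-11770)² = 138532900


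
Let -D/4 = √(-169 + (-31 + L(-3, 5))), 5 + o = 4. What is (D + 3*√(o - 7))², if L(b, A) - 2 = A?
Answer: -3160 + 48*√386 ≈ -2216.9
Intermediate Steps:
o = -1 (o = -5 + 4 = -1)
L(b, A) = 2 + A
D = -4*I*√193 (D = -4*√(-169 + (-31 + (2 + 5))) = -4*√(-169 + (-31 + 7)) = -4*√(-169 - 24) = -4*I*√193 ≈ -55.57*I)
(D + 3*√(o - 7))² = (-4*I*√193 + 3*√(-1 - 7))² = (-4*I*√193 + 3*√(-8))² = (-4*I*√193 + 3*(2*I*√2))² = (-4*I*√193 + 6*I*√2)²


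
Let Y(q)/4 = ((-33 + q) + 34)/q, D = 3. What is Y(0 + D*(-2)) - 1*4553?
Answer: -13649/3 ≈ -4549.7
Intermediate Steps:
Y(q) = 4*(1 + q)/q (Y(q) = 4*(((-33 + q) + 34)/q) = 4*((1 + q)/q) = 4*(1 + q)/q)
Y(0 + D*(-2)) - 1*4553 = (4 + 4/(0 + 3*(-2))) - 1*4553 = (4 + 4/(0 - 6)) - 4553 = (4 + 4/(-6)) - 4553 = (4 + 4*(-⅙)) - 4553 = (4 - ⅔) - 4553 = 10/3 - 4553 = -13649/3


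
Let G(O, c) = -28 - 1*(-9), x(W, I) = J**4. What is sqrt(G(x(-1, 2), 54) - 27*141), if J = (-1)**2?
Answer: I*sqrt(3826) ≈ 61.855*I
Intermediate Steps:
J = 1
x(W, I) = 1 (x(W, I) = 1**4 = 1)
G(O, c) = -19 (G(O, c) = -28 + 9 = -19)
sqrt(G(x(-1, 2), 54) - 27*141) = sqrt(-19 - 27*141) = sqrt(-19 - 3807) = sqrt(-3826) = I*sqrt(3826)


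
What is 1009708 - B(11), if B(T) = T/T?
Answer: 1009707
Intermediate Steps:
B(T) = 1
1009708 - B(11) = 1009708 - 1*1 = 1009708 - 1 = 1009707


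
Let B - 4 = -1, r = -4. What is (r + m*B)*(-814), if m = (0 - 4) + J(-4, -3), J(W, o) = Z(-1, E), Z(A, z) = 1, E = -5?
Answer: 10582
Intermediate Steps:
J(W, o) = 1
B = 3 (B = 4 - 1 = 3)
m = -3 (m = (0 - 4) + 1 = -4 + 1 = -3)
(r + m*B)*(-814) = (-4 - 3*3)*(-814) = (-4 - 9)*(-814) = -13*(-814) = 10582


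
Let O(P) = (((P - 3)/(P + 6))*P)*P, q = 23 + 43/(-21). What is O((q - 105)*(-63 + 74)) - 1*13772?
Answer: 7224929842922/8506449 ≈ 8.4935e+5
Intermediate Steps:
q = 440/21 (q = 23 + 43*(-1/21) = 23 - 43/21 = 440/21 ≈ 20.952)
O(P) = P²*(-3 + P)/(6 + P) (O(P) = (((-3 + P)/(6 + P))*P)*P = (P*(-3 + P)/(6 + P))*P = P²*(-3 + P)/(6 + P))
O((q - 105)*(-63 + 74)) - 1*13772 = ((440/21 - 105)*(-63 + 74))²*(-3 + (440/21 - 105)*(-63 + 74))/(6 + (440/21 - 105)*(-63 + 74)) - 1*13772 = (-1765/21*11)²*(-3 - 1765/21*11)/(6 - 1765/21*11) - 13772 = (-19415/21)²*(-3 - 19415/21)/(6 - 19415/21) - 13772 = (376942225/441)*(-19478/21)/(-19289/21) - 13772 = (376942225/441)*(-21/19289)*(-19478/21) - 13772 = 7342080658550/8506449 - 13772 = 7224929842922/8506449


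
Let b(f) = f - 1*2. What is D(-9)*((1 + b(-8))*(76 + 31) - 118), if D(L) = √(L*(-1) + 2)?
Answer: -1081*√11 ≈ -3585.3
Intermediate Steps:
b(f) = -2 + f (b(f) = f - 2 = -2 + f)
D(L) = √(2 - L) (D(L) = √(-L + 2) = √(2 - L))
D(-9)*((1 + b(-8))*(76 + 31) - 118) = √(2 - 1*(-9))*((1 + (-2 - 8))*(76 + 31) - 118) = √(2 + 9)*((1 - 10)*107 - 118) = √11*(-9*107 - 118) = √11*(-963 - 118) = √11*(-1081) = -1081*√11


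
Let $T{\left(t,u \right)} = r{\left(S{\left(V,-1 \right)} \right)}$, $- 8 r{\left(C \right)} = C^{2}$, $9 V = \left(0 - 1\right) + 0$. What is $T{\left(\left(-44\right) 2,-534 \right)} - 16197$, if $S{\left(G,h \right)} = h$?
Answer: $- \frac{129577}{8} \approx -16197.0$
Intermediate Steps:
$V = - \frac{1}{9}$ ($V = \frac{\left(0 - 1\right) + 0}{9} = \frac{-1 + 0}{9} = \frac{1}{9} \left(-1\right) = - \frac{1}{9} \approx -0.11111$)
$r{\left(C \right)} = - \frac{C^{2}}{8}$
$T{\left(t,u \right)} = - \frac{1}{8}$ ($T{\left(t,u \right)} = - \frac{\left(-1\right)^{2}}{8} = \left(- \frac{1}{8}\right) 1 = - \frac{1}{8}$)
$T{\left(\left(-44\right) 2,-534 \right)} - 16197 = - \frac{1}{8} - 16197 = - \frac{129577}{8}$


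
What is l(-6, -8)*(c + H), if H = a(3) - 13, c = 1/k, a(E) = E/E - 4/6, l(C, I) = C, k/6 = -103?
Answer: 7829/103 ≈ 76.010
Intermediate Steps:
k = -618 (k = 6*(-103) = -618)
a(E) = ⅓ (a(E) = 1 - 4*⅙ = 1 - ⅔ = ⅓)
c = -1/618 (c = 1/(-618) = -1/618 ≈ -0.0016181)
H = -38/3 (H = ⅓ - 13 = -38/3 ≈ -12.667)
l(-6, -8)*(c + H) = -6*(-1/618 - 38/3) = -6*(-7829/618) = 7829/103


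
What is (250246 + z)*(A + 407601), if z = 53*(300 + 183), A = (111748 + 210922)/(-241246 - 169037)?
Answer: 46129956129033985/410283 ≈ 1.1243e+11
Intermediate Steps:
A = -322670/410283 (A = 322670/(-410283) = 322670*(-1/410283) = -322670/410283 ≈ -0.78646)
z = 25599 (z = 53*483 = 25599)
(250246 + z)*(A + 407601) = (250246 + 25599)*(-322670/410283 + 407601) = 275845*(167231438413/410283) = 46129956129033985/410283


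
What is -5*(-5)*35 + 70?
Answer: 945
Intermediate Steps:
-5*(-5)*35 + 70 = 25*35 + 70 = 875 + 70 = 945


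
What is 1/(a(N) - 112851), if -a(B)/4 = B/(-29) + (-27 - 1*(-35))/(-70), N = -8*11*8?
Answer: -1015/114641861 ≈ -8.8537e-6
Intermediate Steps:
N = -704 (N = -88*8 = -704)
a(B) = 16/35 + 4*B/29 (a(B) = -4*(B/(-29) + (-27 - 1*(-35))/(-70)) = -4*(B*(-1/29) + (-27 + 35)*(-1/70)) = -4*(-B/29 + 8*(-1/70)) = -4*(-B/29 - 4/35) = -4*(-4/35 - B/29) = 16/35 + 4*B/29)
1/(a(N) - 112851) = 1/((16/35 + (4/29)*(-704)) - 112851) = 1/((16/35 - 2816/29) - 112851) = 1/(-98096/1015 - 112851) = 1/(-114641861/1015) = -1015/114641861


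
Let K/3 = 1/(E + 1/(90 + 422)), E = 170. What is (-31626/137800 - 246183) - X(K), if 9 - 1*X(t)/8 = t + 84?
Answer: -1472792454052833/5997124900 ≈ -2.4558e+5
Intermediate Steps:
K = 1536/87041 (K = 3/(170 + 1/(90 + 422)) = 3/(170 + 1/512) = 3/(87041/512) = 3*(512/87041) = 1536/87041 ≈ 0.017647)
X(t) = -600 - 8*t (X(t) = 72 - 8*(t + 84) = 72 - 8*(84 + t) = 72 + (-672 - 8*t) = -600 - 8*t)
(-31626/137800 - 246183) - X(K) = (-31626/137800 - 246183) - (-600 - 8*1536/87041) = (-31626*1/137800 - 246183) - (-600 - 12288/87041) = (-15813/68900 - 246183) - 1*(-52236888/87041) = -16962024513/68900 + 52236888/87041 = -1472792454052833/5997124900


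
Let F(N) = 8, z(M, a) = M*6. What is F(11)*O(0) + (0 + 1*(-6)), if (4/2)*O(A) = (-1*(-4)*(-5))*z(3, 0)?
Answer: -1446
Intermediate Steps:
z(M, a) = 6*M
O(A) = -180 (O(A) = ((-1*(-4)*(-5))*(6*3))/2 = ((4*(-5))*18)/2 = (-20*18)/2 = (1/2)*(-360) = -180)
F(11)*O(0) + (0 + 1*(-6)) = 8*(-180) + (0 + 1*(-6)) = -1440 + (0 - 6) = -1440 - 6 = -1446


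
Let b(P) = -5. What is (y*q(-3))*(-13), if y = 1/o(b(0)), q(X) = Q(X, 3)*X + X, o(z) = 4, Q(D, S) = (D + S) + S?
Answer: 39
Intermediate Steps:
Q(D, S) = D + 2*S
q(X) = X + X*(6 + X) (q(X) = (X + 2*3)*X + X = (X + 6)*X + X = (6 + X)*X + X = X*(6 + X) + X = X + X*(6 + X))
y = ¼ (y = 1/4 = ¼ ≈ 0.25000)
(y*q(-3))*(-13) = ((-3*(7 - 3))/4)*(-13) = ((-3*4)/4)*(-13) = ((¼)*(-12))*(-13) = -3*(-13) = 39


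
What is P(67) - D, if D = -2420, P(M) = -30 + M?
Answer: 2457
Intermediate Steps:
P(67) - D = (-30 + 67) - 1*(-2420) = 37 + 2420 = 2457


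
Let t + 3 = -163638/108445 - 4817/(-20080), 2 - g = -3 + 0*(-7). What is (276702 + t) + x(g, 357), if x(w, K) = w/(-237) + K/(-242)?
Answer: 691146635782434481/2497853419248 ≈ 2.7670e+5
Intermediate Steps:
g = 5 (g = 2 - (-3 + 0*(-7)) = 2 - (-3 + 0) = 2 - 1*(-3) = 2 + 3 = 5)
x(w, K) = -w/237 - K/242 (x(w, K) = w*(-1/237) + K*(-1/242) = -w/237 - K/242)
t = -371847931/87103024 (t = -3 + (-163638/108445 - 4817/(-20080)) = -3 + (-163638*1/108445 - 4817*(-1/20080)) = -3 + (-163638/108445 + 4817/20080) = -3 - 110538859/87103024 = -371847931/87103024 ≈ -4.2691)
(276702 + t) + x(g, 357) = (276702 - 371847931/87103024) + (-1/237*5 - 1/242*357) = 24101209098917/87103024 + (-5/237 - 357/242) = 24101209098917/87103024 - 85819/57354 = 691146635782434481/2497853419248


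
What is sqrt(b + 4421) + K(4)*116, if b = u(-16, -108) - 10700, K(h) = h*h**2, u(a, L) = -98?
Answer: 7424 + I*sqrt(6377) ≈ 7424.0 + 79.856*I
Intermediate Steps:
K(h) = h**3
b = -10798 (b = -98 - 10700 = -10798)
sqrt(b + 4421) + K(4)*116 = sqrt(-10798 + 4421) + 4**3*116 = sqrt(-6377) + 64*116 = I*sqrt(6377) + 7424 = 7424 + I*sqrt(6377)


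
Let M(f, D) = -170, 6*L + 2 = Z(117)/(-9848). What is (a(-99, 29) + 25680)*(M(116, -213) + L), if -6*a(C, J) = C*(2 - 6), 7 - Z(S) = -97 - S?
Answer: -42966959913/9848 ≈ -4.3630e+6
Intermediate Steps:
Z(S) = 104 + S (Z(S) = 7 - (-97 - S) = 7 + (97 + S) = 104 + S)
L = -6639/19696 (L = -1/3 + ((104 + 117)/(-9848))/6 = -1/3 + (221*(-1/9848))/6 = -1/3 + (1/6)*(-221/9848) = -1/3 - 221/59088 = -6639/19696 ≈ -0.33707)
a(C, J) = 2*C/3 (a(C, J) = -C*(2 - 6)/6 = -C*(-4)/6 = -(-2)*C/3 = 2*C/3)
(a(-99, 29) + 25680)*(M(116, -213) + L) = ((2/3)*(-99) + 25680)*(-170 - 6639/19696) = (-66 + 25680)*(-3354959/19696) = 25614*(-3354959/19696) = -42966959913/9848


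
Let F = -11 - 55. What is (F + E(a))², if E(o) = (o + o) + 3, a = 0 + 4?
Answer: 3025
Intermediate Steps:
a = 4
E(o) = 3 + 2*o (E(o) = 2*o + 3 = 3 + 2*o)
F = -66
(F + E(a))² = (-66 + (3 + 2*4))² = (-66 + (3 + 8))² = (-66 + 11)² = (-55)² = 3025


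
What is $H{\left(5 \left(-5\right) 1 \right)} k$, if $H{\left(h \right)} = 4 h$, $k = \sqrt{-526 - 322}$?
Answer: $- 400 i \sqrt{53} \approx - 2912.0 i$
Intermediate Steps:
$k = 4 i \sqrt{53}$ ($k = \sqrt{-848} = 4 i \sqrt{53} \approx 29.12 i$)
$H{\left(5 \left(-5\right) 1 \right)} k = 4 \cdot 5 \left(-5\right) 1 \cdot 4 i \sqrt{53} = 4 \left(\left(-25\right) 1\right) 4 i \sqrt{53} = 4 \left(-25\right) 4 i \sqrt{53} = - 100 \cdot 4 i \sqrt{53} = - 400 i \sqrt{53}$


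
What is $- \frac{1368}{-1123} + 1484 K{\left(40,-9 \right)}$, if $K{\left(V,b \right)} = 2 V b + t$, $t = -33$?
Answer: $- \frac{1254897228}{1123} \approx -1.1175 \cdot 10^{6}$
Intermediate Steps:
$K{\left(V,b \right)} = -33 + 2 V b$ ($K{\left(V,b \right)} = 2 V b - 33 = -33 + 2 V b$)
$- \frac{1368}{-1123} + 1484 K{\left(40,-9 \right)} = - \frac{1368}{-1123} + 1484 \left(-33 + 2 \cdot 40 \left(-9\right)\right) = \left(-1368\right) \left(- \frac{1}{1123}\right) + 1484 \left(-33 - 720\right) = \frac{1368}{1123} + 1484 \left(-753\right) = \frac{1368}{1123} - 1117452 = - \frac{1254897228}{1123}$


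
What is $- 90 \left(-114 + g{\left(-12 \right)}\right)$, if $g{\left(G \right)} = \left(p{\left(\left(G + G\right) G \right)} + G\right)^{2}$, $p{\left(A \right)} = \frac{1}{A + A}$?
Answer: $- \frac{49697285}{18432} \approx -2696.3$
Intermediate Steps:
$p{\left(A \right)} = \frac{1}{2 A}$
$g{\left(G \right)} = \left(G + \frac{1}{4 G^{2}}\right)^{2}$ ($g{\left(G \right)} = \left(\frac{1}{2 \left(G + G\right) G} + G\right)^{2} = \left(\frac{1}{2 \cdot 2 G G} + G\right)^{2} = \left(\frac{1}{2 \cdot 2 G^{2}} + G\right)^{2} = \left(\frac{\frac{1}{2} \frac{1}{G^{2}}}{2} + G\right)^{2} = \left(\frac{1}{4 G^{2}} + G\right)^{2} = \left(G + \frac{1}{4 G^{2}}\right)^{2}$)
$- 90 \left(-114 + g{\left(-12 \right)}\right) = - 90 \left(-114 + \frac{\left(1 + 4 \left(-12\right)^{3}\right)^{2}}{16 \cdot 20736}\right) = - 90 \left(-114 + \frac{1}{16} \cdot \frac{1}{20736} \left(1 + 4 \left(-1728\right)\right)^{2}\right) = - 90 \left(-114 + \frac{1}{16} \cdot \frac{1}{20736} \left(1 - 6912\right)^{2}\right) = - 90 \left(-114 + \frac{1}{16} \cdot \frac{1}{20736} \left(-6911\right)^{2}\right) = - 90 \left(-114 + \frac{1}{16} \cdot \frac{1}{20736} \cdot 47761921\right) = - 90 \left(-114 + \frac{47761921}{331776}\right) = \left(-90\right) \frac{9939457}{331776} = - \frac{49697285}{18432}$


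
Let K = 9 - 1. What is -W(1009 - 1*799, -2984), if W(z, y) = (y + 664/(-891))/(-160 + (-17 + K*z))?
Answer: 2659408/1339173 ≈ 1.9859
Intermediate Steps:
K = 8
W(z, y) = (-664/891 + y)/(-177 + 8*z) (W(z, y) = (y + 664/(-891))/(-160 + (-17 + 8*z)) = (y + 664*(-1/891))/(-177 + 8*z) = (y - 664/891)/(-177 + 8*z) = (-664/891 + y)/(-177 + 8*z))
-W(1009 - 1*799, -2984) = -(-664 + 891*(-2984))/(891*(-177 + 8*(1009 - 1*799))) = -(-664 - 2658744)/(891*(-177 + 8*(1009 - 799))) = -(-2659408)/(891*(-177 + 8*210)) = -(-2659408)/(891*(-177 + 1680)) = -(-2659408)/(891*1503) = -1*(-2659408/1339173) = 2659408/1339173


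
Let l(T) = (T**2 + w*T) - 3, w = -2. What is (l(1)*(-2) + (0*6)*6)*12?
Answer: 96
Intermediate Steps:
l(T) = -3 + T**2 - 2*T (l(T) = (T**2 - 2*T) - 3 = -3 + T**2 - 2*T)
(l(1)*(-2) + (0*6)*6)*12 = ((-3 + 1**2 - 2*1)*(-2) + (0*6)*6)*12 = ((-3 + 1 - 2)*(-2) + 0*6)*12 = (-4*(-2) + 0)*12 = (8 + 0)*12 = 8*12 = 96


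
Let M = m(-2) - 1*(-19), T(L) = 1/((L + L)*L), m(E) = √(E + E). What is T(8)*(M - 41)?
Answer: -11/64 + I/64 ≈ -0.17188 + 0.015625*I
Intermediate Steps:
m(E) = √2*√E (m(E) = √(2*E) = √2*√E)
T(L) = 1/(2*L²) (T(L) = 1/(((2*L))*L) = (1/(2*L))/L = 1/(2*L²))
M = 19 + 2*I (M = √2*√(-2) - 1*(-19) = √2*(I*√2) + 19 = 2*I + 19 = 19 + 2*I ≈ 19.0 + 2.0*I)
T(8)*(M - 41) = ((½)/8²)*((19 + 2*I) - 41) = ((½)*(1/64))*(-22 + 2*I) = (-22 + 2*I)/128 = -11/64 + I/64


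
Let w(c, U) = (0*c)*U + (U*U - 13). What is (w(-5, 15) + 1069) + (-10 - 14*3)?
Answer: 1229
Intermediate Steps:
w(c, U) = -13 + U² (w(c, U) = 0*U + (U² - 13) = 0 + (-13 + U²) = -13 + U²)
(w(-5, 15) + 1069) + (-10 - 14*3) = ((-13 + 15²) + 1069) + (-10 - 14*3) = ((-13 + 225) + 1069) + (-10 - 42) = (212 + 1069) - 52 = 1281 - 52 = 1229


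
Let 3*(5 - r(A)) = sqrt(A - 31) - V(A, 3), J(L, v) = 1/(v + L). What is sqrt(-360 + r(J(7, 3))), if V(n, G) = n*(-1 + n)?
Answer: sqrt(-319527 - 30*I*sqrt(3090))/30 ≈ 0.049169 - 18.842*I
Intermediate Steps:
J(L, v) = 1/(L + v)
r(A) = 5 - sqrt(-31 + A)/3 + A*(-1 + A)/3 (r(A) = 5 - (sqrt(A - 31) - A*(-1 + A))/3 = 5 - (sqrt(-31 + A) - A*(-1 + A))/3 = 5 + (-sqrt(-31 + A)/3 + A*(-1 + A)/3) = 5 - sqrt(-31 + A)/3 + A*(-1 + A)/3)
sqrt(-360 + r(J(7, 3))) = sqrt(-360 + (5 - sqrt(-31 + 1/(7 + 3))/3 + (-1 + 1/(7 + 3))/(3*(7 + 3)))) = sqrt(-360 + (5 - sqrt(-31 + 1/10)/3 + (1/3)*(-1 + 1/10)/10)) = sqrt(-360 + (5 - sqrt(-31 + 1/10)/3 + (1/3)*(1/10)*(-1 + 1/10))) = sqrt(-360 + (5 - I*sqrt(3090)/30 + (1/3)*(1/10)*(-9/10))) = sqrt(-360 + (5 - I*sqrt(3090)/30 - 3/100)) = sqrt(-360 + (497/100 - I*sqrt(3090)/30)) = sqrt(-35503/100 - I*sqrt(3090)/30)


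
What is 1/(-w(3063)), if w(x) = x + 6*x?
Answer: -1/21441 ≈ -4.6640e-5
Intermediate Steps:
w(x) = 7*x
1/(-w(3063)) = 1/(-7*3063) = 1/(-1*21441) = 1/(-21441) = -1/21441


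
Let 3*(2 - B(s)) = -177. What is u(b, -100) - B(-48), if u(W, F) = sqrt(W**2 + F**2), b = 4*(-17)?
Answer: -61 + 4*sqrt(914) ≈ 59.930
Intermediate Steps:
B(s) = 61 (B(s) = 2 - 1/3*(-177) = 2 + 59 = 61)
b = -68
u(W, F) = sqrt(F**2 + W**2)
u(b, -100) - B(-48) = sqrt((-100)**2 + (-68)**2) - 1*61 = sqrt(10000 + 4624) - 61 = sqrt(14624) - 61 = 4*sqrt(914) - 61 = -61 + 4*sqrt(914)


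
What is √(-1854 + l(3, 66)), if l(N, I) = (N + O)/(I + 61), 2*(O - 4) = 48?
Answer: I*√29899229/127 ≈ 43.055*I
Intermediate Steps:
O = 28 (O = 4 + (½)*48 = 4 + 24 = 28)
l(N, I) = (28 + N)/(61 + I) (l(N, I) = (N + 28)/(I + 61) = (28 + N)/(61 + I))
√(-1854 + l(3, 66)) = √(-1854 + (28 + 3)/(61 + 66)) = √(-1854 + 31/127) = √(-235427/127) = I*√29899229/127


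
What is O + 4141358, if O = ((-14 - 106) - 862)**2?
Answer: 5105682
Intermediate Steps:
O = 964324 (O = (-120 - 862)**2 = (-982)**2 = 964324)
O + 4141358 = 964324 + 4141358 = 5105682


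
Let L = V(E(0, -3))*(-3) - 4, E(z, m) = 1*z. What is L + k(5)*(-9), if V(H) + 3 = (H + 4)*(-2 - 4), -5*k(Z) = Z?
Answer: 86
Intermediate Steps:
E(z, m) = z
k(Z) = -Z/5
V(H) = -27 - 6*H (V(H) = -3 + (H + 4)*(-2 - 4) = -3 + (4 + H)*(-6) = -3 + (-24 - 6*H) = -27 - 6*H)
L = 77 (L = (-27 - 6*0)*(-3) - 4 = (-27 + 0)*(-3) - 4 = -27*(-3) - 4 = 81 - 4 = 77)
L + k(5)*(-9) = 77 - ⅕*5*(-9) = 77 - 1*(-9) = 77 + 9 = 86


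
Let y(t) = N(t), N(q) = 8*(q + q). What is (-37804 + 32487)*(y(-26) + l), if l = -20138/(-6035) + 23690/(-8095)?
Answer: 21590141334216/9770665 ≈ 2.2097e+6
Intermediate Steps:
N(q) = 16*q (N(q) = 8*(2*q) = 16*q)
y(t) = 16*t
l = 4009592/9770665 (l = -20138*(-1/6035) + 23690*(-1/8095) = 20138/6035 - 4738/1619 = 4009592/9770665 ≈ 0.41037)
(-37804 + 32487)*(y(-26) + l) = (-37804 + 32487)*(16*(-26) + 4009592/9770665) = -5317*(-416 + 4009592/9770665) = -5317*(-4060587048/9770665) = 21590141334216/9770665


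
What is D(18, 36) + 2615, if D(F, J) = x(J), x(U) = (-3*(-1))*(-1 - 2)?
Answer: 2606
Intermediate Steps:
x(U) = -9 (x(U) = 3*(-3) = -9)
D(F, J) = -9
D(18, 36) + 2615 = -9 + 2615 = 2606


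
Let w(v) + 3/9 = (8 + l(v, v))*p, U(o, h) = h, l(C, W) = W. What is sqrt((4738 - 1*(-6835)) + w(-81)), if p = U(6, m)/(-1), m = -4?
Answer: sqrt(101526)/3 ≈ 106.21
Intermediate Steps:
p = 4 (p = -4/(-1) = -4*(-1) = 4)
w(v) = 95/3 + 4*v (w(v) = -1/3 + (8 + v)*4 = -1/3 + (32 + 4*v) = 95/3 + 4*v)
sqrt((4738 - 1*(-6835)) + w(-81)) = sqrt((4738 - 1*(-6835)) + (95/3 + 4*(-81))) = sqrt((4738 + 6835) + (95/3 - 324)) = sqrt(11573 - 877/3) = sqrt(33842/3) = sqrt(101526)/3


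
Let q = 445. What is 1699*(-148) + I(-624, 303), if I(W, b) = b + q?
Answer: -250704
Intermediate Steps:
I(W, b) = 445 + b (I(W, b) = b + 445 = 445 + b)
1699*(-148) + I(-624, 303) = 1699*(-148) + (445 + 303) = -251452 + 748 = -250704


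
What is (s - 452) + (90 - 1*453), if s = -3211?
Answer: -4026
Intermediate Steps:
(s - 452) + (90 - 1*453) = (-3211 - 452) + (90 - 1*453) = -3663 + (90 - 453) = -3663 - 363 = -4026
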